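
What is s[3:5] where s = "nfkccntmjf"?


Input string: 'nfkccntmjf'
Operation: slice [3:5]
Extract characters: s[3]='c', s[4]='c'
Result: cc


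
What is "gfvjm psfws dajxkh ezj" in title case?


Input string: 'gfvjm psfws dajxkh ezj'
Operation: capitalize first letter of each word
Word transformations: 'gfvjm'->'Gfvjm', 'psfws'->'Psfws', 'dajxkh'->'Dajxkh', 'ezj'->'Ezj'
Result: Gfvjm Psfws Dajxkh Ezj


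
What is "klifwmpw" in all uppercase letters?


Input string: 'klifwmpw'
Operation: convert each letter to uppercase
Mapping: 'k'->'K', 'l'->'L', 'i'->'I', 'f'->'F', 'w'->'W', 'm'->'M', 'p'->'P', 'w'->'W'
Result: KLIFWMPW


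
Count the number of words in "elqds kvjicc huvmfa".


Input string: 'elqds kvjicc huvmfa'
Operation: split by spaces
Words found: 'elqds', 'kvjicc', 'huvmfa'
Word count: 3


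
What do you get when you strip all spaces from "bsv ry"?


Input string: 'bsv ry'
Operation: remove all spaces
Words: 'bsv', 'ry'
Join without spaces: bsvry


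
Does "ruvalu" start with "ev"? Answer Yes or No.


Input string: 'ruvalu'
Prefix to check: 'ev'
First 2 characters of input: 'ru'
Match: False
Result: No


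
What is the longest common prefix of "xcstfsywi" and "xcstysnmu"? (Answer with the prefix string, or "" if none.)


String 1: 'xcstfsywi'
String 2: 'xcstysnmu'
Compare position by position:
pos 0: 'x' vs 'x' match
pos 1: 'c' vs 'c' match
pos 2: 's' vs 's' match
pos 3: 't' vs 't' match
pos 4: 'f' vs 'y' differ -> stop
Longest common prefix: "xcst" (length 4)


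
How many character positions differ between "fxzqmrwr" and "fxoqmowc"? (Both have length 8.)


String 1: 'fxzqmrwr'
String 2: 'fxoqmowc'
Compare each position: pos 0: 'f'=='f', pos 1: 'x'=='x', pos 2: 'z'!='o', pos 3: 'q'=='q', pos 4: 'm'=='m', pos 5: 'r'!='o', pos 6: 'w'=='w', pos 7: 'r'!='c'
Differing positions: 3
Hamming distance: 3


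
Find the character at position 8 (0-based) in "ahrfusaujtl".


Input string: 'ahrfusaujtl'
Operation: get character at index 8
Index mapping: s[0]='a', s[1]='h', s[2]='r', s[3]='f', s[4]='u', s[5]='s', s[6]='a', s[7]='u', s[8]='j'
Result: 'j'


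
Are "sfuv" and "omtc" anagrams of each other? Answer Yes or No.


String 1: 'sfuv' -> sorted: 'fsuv'
String 2: 'omtc' -> sorted: 'cmot'
Compare sorted forms: 'fsuv' != 'cmot'
Anagram: No


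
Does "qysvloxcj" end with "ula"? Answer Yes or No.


Input string: 'qysvloxcj'
Suffix to check: 'ula'
Last 3 characters of input: 'xcj'
Match: False
Result: No


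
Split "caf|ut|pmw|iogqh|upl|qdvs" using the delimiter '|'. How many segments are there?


Input string: 'caf|ut|pmw|iogqh|upl|qdvs'
Delimiter: '|'
Split result: 'caf', 'ut', 'pmw', 'iogqh', 'upl', 'qdvs'
Number of parts: 6


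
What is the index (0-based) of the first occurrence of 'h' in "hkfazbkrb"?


Input string: 'hkfazbkrb'
Target: 'h'
Scanning left to right: s[0]='h'
First match at index: 0


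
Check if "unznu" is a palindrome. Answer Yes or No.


Input string: 'unznu'
Reversed: 'unznu'
Compare pairs: s[0]='u' vs s[4]='u' (match), s[1]='n' vs s[3]='n' (match)
Palindrome: Yes


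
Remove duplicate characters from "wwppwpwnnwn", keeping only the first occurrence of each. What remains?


Input: 'wwppwpwnnwn'
Operation: keep first occurrence of each character
Scan: s[0]='w' new -> keep; s[1]='w' seen -> skip; s[2]='p' new -> keep; s[3]='p' seen -> skip; s[4]='w' seen -> skip; s[5]='p' seen -> skip; s[6]='w' seen -> skip; s[7]='n' new -> keep; s[8]='n' seen -> skip; s[9]='w' seen -> skip; s[10]='n' seen -> skip
Result: wpn


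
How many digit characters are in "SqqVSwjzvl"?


Input string: 'SqqVSwjzvl'
Operation: count digit characters (0-9)
Scan: 'S', 'q', 'q', 'V', 'S', 'w', 'j', 'z', 'v', 'l'
Digits found: 0
Result: 0


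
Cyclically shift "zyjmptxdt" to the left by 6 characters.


Input: 'zyjmptxdt', shift = 6
Operation: split at index 6 and swap parts
Front part s[0:6] = 'zyjmpt'
Back part s[6:] = 'xdt'
Rotated = back + front = 'xdt' + 'zyjmpt'
Result: xdtzyjmpt


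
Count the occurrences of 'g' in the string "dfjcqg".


Input string: 'dfjcqg'
Target character: 'g'
Scan each position: s[5]='g'
Matches found at indices: 5
Total: 1


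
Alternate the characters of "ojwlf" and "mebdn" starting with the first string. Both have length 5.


String 1: 'ojwlf'
String 2: 'mebdn'
Operation: alternate characters
Pairs: 'o'+'m', 'j'+'e', 'w'+'b', 'l'+'d', 'f'+'n'
Result: omjewbldfn


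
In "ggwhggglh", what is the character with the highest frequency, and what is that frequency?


Input: 'ggwhggglh'
Operation: tally each character
Counts: 'g':5, 'h':2, 'l':1, 'w':1
Maximum: 'g' appears 5 times


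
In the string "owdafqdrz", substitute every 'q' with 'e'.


Input string: 'owdafqdrz'
Operation: replace 'q' with 'e'
Positions of 'q': 5
After replacement: owdafedrz


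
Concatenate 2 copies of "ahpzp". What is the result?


Input string: 'ahpzp'
Operation: repeat 2 times
Concatenation: 'ahpzp' + 'ahpzp'
Result: ahpzpahpzp


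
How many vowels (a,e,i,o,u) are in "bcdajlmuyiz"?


Input string: 'bcdajlmuyiz'
Operation: count vowels (a, e, i, o, u)
Scan: s[0]='b', s[1]='c', s[2]='d', s[3]='a' (vowel), s[4]='j', s[5]='l', s[6]='m', s[7]='u' (vowel), s[8]='y', s[9]='i' (vowel), s[10]='z'
Vowels found: 3
Result: 3


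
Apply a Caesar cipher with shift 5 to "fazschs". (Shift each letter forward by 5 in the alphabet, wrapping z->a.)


Input: 'fazschs', shift = 5
Operation: for each letter, (position + 5) mod 26
Mapping: 'f'(5+5=10)->'k', 'a'(0+5=5)->'f', 'z'(25+5=30, 30 mod 26=4)->'e', 's'(18+5=23)->'x', 'c'(2+5=7)->'h', 'h'(7+5=12)->'m', 's'(18+5=23)->'x'
Result: kfexhmx


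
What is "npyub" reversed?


Input string: 'npyub'
Operation: reverse character order
Original order: 'n' -> 'p' -> 'y' -> 'u' -> 'b'
Reversed order: 'b' -> 'u' -> 'y' -> 'p' -> 'n'
Result: buypn


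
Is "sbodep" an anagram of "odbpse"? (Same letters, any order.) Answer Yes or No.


String 1: 'odbpse' -> sorted: 'bdeops'
String 2: 'sbodep' -> sorted: 'bdeops'
Compare sorted forms: 'bdeops' == 'bdeops'
Anagram: Yes


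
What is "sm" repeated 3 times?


Input string: 'sm'
Operation: repeat 3 times
Concatenation: 'sm' + 'sm' + 'sm'
Result: smsmsm


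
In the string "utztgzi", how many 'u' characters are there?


Input string: 'utztgzi'
Target character: 'u'
Scan each position: s[0]='u'
Matches found at indices: 0
Total: 1


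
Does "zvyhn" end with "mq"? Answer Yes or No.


Input string: 'zvyhn'
Suffix to check: 'mq'
Last 2 characters of input: 'hn'
Match: False
Result: No


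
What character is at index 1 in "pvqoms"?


Input string: 'pvqoms'
Operation: get character at index 1
Index mapping: s[0]='p', s[1]='v'
Result: 'v'


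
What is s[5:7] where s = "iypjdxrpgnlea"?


Input string: 'iypjdxrpgnlea'
Operation: slice [5:7]
Extract characters: s[5]='x', s[6]='r'
Result: xr


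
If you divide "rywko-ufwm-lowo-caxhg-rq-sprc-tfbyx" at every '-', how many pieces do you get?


Input string: 'rywko-ufwm-lowo-caxhg-rq-sprc-tfbyx'
Delimiter: '-'
Split result: 'rywko', 'ufwm', 'lowo', 'caxhg', 'rq', 'sprc', 'tfbyx'
Number of parts: 7


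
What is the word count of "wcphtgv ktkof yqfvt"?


Input string: 'wcphtgv ktkof yqfvt'
Operation: split by spaces
Words found: 'wcphtgv', 'ktkof', 'yqfvt'
Word count: 3


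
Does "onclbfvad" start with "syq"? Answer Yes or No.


Input string: 'onclbfvad'
Prefix to check: 'syq'
First 3 characters of input: 'onc'
Match: False
Result: No


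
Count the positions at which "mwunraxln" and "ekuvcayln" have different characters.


String 1: 'mwunraxln'
String 2: 'ekuvcayln'
Compare each position: pos 0: 'm'!='e', pos 1: 'w'!='k', pos 2: 'u'=='u', pos 3: 'n'!='v', pos 4: 'r'!='c', pos 5: 'a'=='a', pos 6: 'x'!='y', pos 7: 'l'=='l', pos 8: 'n'=='n'
Differing positions: 5
Hamming distance: 5


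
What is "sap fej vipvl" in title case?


Input string: 'sap fej vipvl'
Operation: capitalize first letter of each word
Word transformations: 'sap'->'Sap', 'fej'->'Fej', 'vipvl'->'Vipvl'
Result: Sap Fej Vipvl


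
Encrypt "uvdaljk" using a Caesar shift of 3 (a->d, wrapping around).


Input: 'uvdaljk', shift = 3
Operation: for each letter, (position + 3) mod 26
Mapping: 'u'(20+3=23)->'x', 'v'(21+3=24)->'y', 'd'(3+3=6)->'g', 'a'(0+3=3)->'d', 'l'(11+3=14)->'o', 'j'(9+3=12)->'m', 'k'(10+3=13)->'n'
Result: xygdomn


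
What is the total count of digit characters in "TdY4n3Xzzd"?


Input string: 'TdY4n3Xzzd'
Operation: count digit characters (0-9)
Scan: 'T', 'd', 'Y', '4'(digit), 'n', '3'(digit), 'X', 'z', 'z', 'd'
Digits found: 2
Result: 2


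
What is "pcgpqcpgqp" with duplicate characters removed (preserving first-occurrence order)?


Input: 'pcgpqcpgqp'
Operation: keep first occurrence of each character
Scan: s[0]='p' new -> keep; s[1]='c' new -> keep; s[2]='g' new -> keep; s[3]='p' seen -> skip; s[4]='q' new -> keep; s[5]='c' seen -> skip; s[6]='p' seen -> skip; s[7]='g' seen -> skip; s[8]='q' seen -> skip; s[9]='p' seen -> skip
Result: pcgq


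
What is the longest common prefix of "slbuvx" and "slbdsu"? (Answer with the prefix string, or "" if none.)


String 1: 'slbuvx'
String 2: 'slbdsu'
Compare position by position:
pos 0: 's' vs 's' match
pos 1: 'l' vs 'l' match
pos 2: 'b' vs 'b' match
pos 3: 'u' vs 'd' differ -> stop
Longest common prefix: "slb" (length 3)


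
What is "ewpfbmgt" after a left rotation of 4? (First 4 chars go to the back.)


Input: 'ewpfbmgt', shift = 4
Operation: split at index 4 and swap parts
Front part s[0:4] = 'ewpf'
Back part s[4:] = 'bmgt'
Rotated = back + front = 'bmgt' + 'ewpf'
Result: bmgtewpf


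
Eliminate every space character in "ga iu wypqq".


Input string: 'ga iu wypqq'
Operation: remove all spaces
Words: 'ga', 'iu', 'wypqq'
Join without spaces: gaiuwypqq


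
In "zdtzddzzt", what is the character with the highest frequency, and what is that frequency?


Input: 'zdtzddzzt'
Operation: tally each character
Counts: 'd':3, 't':2, 'z':4
Maximum: 'z' appears 4 times


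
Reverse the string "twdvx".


Input string: 'twdvx'
Operation: reverse character order
Original order: 't' -> 'w' -> 'd' -> 'v' -> 'x'
Reversed order: 'x' -> 'v' -> 'd' -> 'w' -> 't'
Result: xvdwt


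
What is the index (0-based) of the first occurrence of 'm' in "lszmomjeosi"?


Input string: 'lszmomjeosi'
Target: 'm'
Scanning left to right: s[0]='l', s[1]='s', s[2]='z', s[3]='m'
First match at index: 3


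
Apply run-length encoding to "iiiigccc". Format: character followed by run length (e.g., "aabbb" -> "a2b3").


Input: 'iiiigccc'
Operation: identify consecutive runs
Runs: 'iiii' -> i4, 'g' -> g1, 'ccc' -> c3
Encoded: i4g1c3


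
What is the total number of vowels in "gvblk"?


Input string: 'gvblk'
Operation: count vowels (a, e, i, o, u)
Scan: s[0]='g', s[1]='v', s[2]='b', s[3]='l', s[4]='k'
Vowels found: 0
Result: 0


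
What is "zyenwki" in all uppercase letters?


Input string: 'zyenwki'
Operation: convert each letter to uppercase
Mapping: 'z'->'Z', 'y'->'Y', 'e'->'E', 'n'->'N', 'w'->'W', 'k'->'K', 'i'->'I'
Result: ZYENWKI


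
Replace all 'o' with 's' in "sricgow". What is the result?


Input string: 'sricgow'
Operation: replace 'o' with 's'
Positions of 'o': 5
After replacement: sricgsw


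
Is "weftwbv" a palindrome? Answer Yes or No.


Input string: 'weftwbv'
Reversed: 'vbwtfew'
Compare pairs: s[0]='w' vs s[6]='v' (mismatch), s[1]='e' vs s[5]='b' (mismatch), s[2]='f' vs s[4]='w' (mismatch)
Palindrome: No


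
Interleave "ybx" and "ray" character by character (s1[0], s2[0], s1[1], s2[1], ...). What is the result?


String 1: 'ybx'
String 2: 'ray'
Operation: alternate characters
Pairs: 'y'+'r', 'b'+'a', 'x'+'y'
Result: yrbaxy


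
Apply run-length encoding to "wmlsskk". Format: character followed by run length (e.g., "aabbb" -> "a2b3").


Input: 'wmlsskk'
Operation: identify consecutive runs
Runs: 'w' -> w1, 'm' -> m1, 'l' -> l1, 'ss' -> s2, 'kk' -> k2
Encoded: w1m1l1s2k2


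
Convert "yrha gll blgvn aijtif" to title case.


Input string: 'yrha gll blgvn aijtif'
Operation: capitalize first letter of each word
Word transformations: 'yrha'->'Yrha', 'gll'->'Gll', 'blgvn'->'Blgvn', 'aijtif'->'Aijtif'
Result: Yrha Gll Blgvn Aijtif


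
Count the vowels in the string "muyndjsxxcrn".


Input string: 'muyndjsxxcrn'
Operation: count vowels (a, e, i, o, u)
Scan: s[0]='m', s[1]='u' (vowel), s[2]='y', s[3]='n', s[4]='d', s[5]='j', s[6]='s', s[7]='x', s[8]='x', s[9]='c', s[10]='r', s[11]='n'
Vowels found: 1
Result: 1


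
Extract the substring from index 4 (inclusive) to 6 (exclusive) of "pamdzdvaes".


Input string: 'pamdzdvaes'
Operation: slice [4:6]
Extract characters: s[4]='z', s[5]='d'
Result: zd


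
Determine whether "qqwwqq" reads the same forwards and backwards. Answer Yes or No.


Input string: 'qqwwqq'
Reversed: 'qqwwqq'
Compare pairs: s[0]='q' vs s[5]='q' (match), s[1]='q' vs s[4]='q' (match), s[2]='w' vs s[3]='w' (match)
Palindrome: Yes


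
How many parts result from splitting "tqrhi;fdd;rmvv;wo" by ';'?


Input string: 'tqrhi;fdd;rmvv;wo'
Delimiter: ';'
Split result: 'tqrhi', 'fdd', 'rmvv', 'wo'
Number of parts: 4


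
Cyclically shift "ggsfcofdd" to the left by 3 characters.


Input: 'ggsfcofdd', shift = 3
Operation: split at index 3 and swap parts
Front part s[0:3] = 'ggs'
Back part s[3:] = 'fcofdd'
Rotated = back + front = 'fcofdd' + 'ggs'
Result: fcofddggs


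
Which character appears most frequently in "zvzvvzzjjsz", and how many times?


Input: 'zvzvvzzjjsz'
Operation: tally each character
Counts: 'j':2, 's':1, 'v':3, 'z':5
Maximum: 'z' appears 5 times


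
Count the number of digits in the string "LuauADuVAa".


Input string: 'LuauADuVAa'
Operation: count digit characters (0-9)
Scan: 'L', 'u', 'a', 'u', 'A', 'D', 'u', 'V', 'A', 'a'
Digits found: 0
Result: 0


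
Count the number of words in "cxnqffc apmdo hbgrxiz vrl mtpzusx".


Input string: 'cxnqffc apmdo hbgrxiz vrl mtpzusx'
Operation: split by spaces
Words found: 'cxnqffc', 'apmdo', 'hbgrxiz', 'vrl', 'mtpzusx'
Word count: 5


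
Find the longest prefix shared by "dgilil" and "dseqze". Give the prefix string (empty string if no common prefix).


String 1: 'dgilil'
String 2: 'dseqze'
Compare position by position:
pos 0: 'd' vs 'd' match
pos 1: 'g' vs 's' differ -> stop
Longest common prefix: "d" (length 1)


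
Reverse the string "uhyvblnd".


Input string: 'uhyvblnd'
Operation: reverse character order
Original order: 'u' -> 'h' -> 'y' -> 'v' -> 'b' -> 'l' -> 'n' -> 'd'
Reversed order: 'd' -> 'n' -> 'l' -> 'b' -> 'v' -> 'y' -> 'h' -> 'u'
Result: dnlbvyhu


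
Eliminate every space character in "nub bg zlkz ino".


Input string: 'nub bg zlkz ino'
Operation: remove all spaces
Words: 'nub', 'bg', 'zlkz', 'ino'
Join without spaces: nubbgzlkzino


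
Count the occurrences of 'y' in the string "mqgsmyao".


Input string: 'mqgsmyao'
Target character: 'y'
Scan each position: s[5]='y'
Matches found at indices: 5
Total: 1


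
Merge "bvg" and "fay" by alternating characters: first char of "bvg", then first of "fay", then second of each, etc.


String 1: 'bvg'
String 2: 'fay'
Operation: alternate characters
Pairs: 'b'+'f', 'v'+'a', 'g'+'y'
Result: bfvagy


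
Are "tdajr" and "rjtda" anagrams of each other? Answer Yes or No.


String 1: 'tdajr' -> sorted: 'adjrt'
String 2: 'rjtda' -> sorted: 'adjrt'
Compare sorted forms: 'adjrt' == 'adjrt'
Anagram: Yes


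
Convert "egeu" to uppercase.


Input string: 'egeu'
Operation: convert each letter to uppercase
Mapping: 'e'->'E', 'g'->'G', 'e'->'E', 'u'->'U'
Result: EGEU


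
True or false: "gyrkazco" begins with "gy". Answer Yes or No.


Input string: 'gyrkazco'
Prefix to check: 'gy'
First 2 characters of input: 'gy'
Match: True
Result: Yes


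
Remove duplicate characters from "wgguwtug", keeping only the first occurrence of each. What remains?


Input: 'wgguwtug'
Operation: keep first occurrence of each character
Scan: s[0]='w' new -> keep; s[1]='g' new -> keep; s[2]='g' seen -> skip; s[3]='u' new -> keep; s[4]='w' seen -> skip; s[5]='t' new -> keep; s[6]='u' seen -> skip; s[7]='g' seen -> skip
Result: wgut


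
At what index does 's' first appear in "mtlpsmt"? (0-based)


Input string: 'mtlpsmt'
Target: 's'
Scanning left to right: s[0]='m', s[1]='t', s[2]='l', s[3]='p', s[4]='s'
First match at index: 4


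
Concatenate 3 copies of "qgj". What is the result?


Input string: 'qgj'
Operation: repeat 3 times
Concatenation: 'qgj' + 'qgj' + 'qgj'
Result: qgjqgjqgj


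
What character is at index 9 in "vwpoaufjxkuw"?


Input string: 'vwpoaufjxkuw'
Operation: get character at index 9
Index mapping: s[0]='v', s[1]='w', s[2]='p', s[3]='o', s[4]='a', s[5]='u', s[6]='f', s[7]='j', s[8]='x', s[9]='k'
Result: 'k'


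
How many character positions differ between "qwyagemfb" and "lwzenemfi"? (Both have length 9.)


String 1: 'qwyagemfb'
String 2: 'lwzenemfi'
Compare each position: pos 0: 'q'!='l', pos 1: 'w'=='w', pos 2: 'y'!='z', pos 3: 'a'!='e', pos 4: 'g'!='n', pos 5: 'e'=='e', pos 6: 'm'=='m', pos 7: 'f'=='f', pos 8: 'b'!='i'
Differing positions: 5
Hamming distance: 5


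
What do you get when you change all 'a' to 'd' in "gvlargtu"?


Input string: 'gvlargtu'
Operation: replace 'a' with 'd'
Positions of 'a': 3
After replacement: gvldrgtu


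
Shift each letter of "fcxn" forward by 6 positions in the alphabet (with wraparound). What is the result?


Input: 'fcxn', shift = 6
Operation: for each letter, (position + 6) mod 26
Mapping: 'f'(5+6=11)->'l', 'c'(2+6=8)->'i', 'x'(23+6=29, 29 mod 26=3)->'d', 'n'(13+6=19)->'t'
Result: lidt


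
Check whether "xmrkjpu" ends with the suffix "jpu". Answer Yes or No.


Input string: 'xmrkjpu'
Suffix to check: 'jpu'
Last 3 characters of input: 'jpu'
Match: True
Result: Yes


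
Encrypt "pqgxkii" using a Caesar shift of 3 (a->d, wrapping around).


Input: 'pqgxkii', shift = 3
Operation: for each letter, (position + 3) mod 26
Mapping: 'p'(15+3=18)->'s', 'q'(16+3=19)->'t', 'g'(6+3=9)->'j', 'x'(23+3=26, 26 mod 26=0)->'a', 'k'(10+3=13)->'n', 'i'(8+3=11)->'l', 'i'(8+3=11)->'l'
Result: stjanll


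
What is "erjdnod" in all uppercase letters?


Input string: 'erjdnod'
Operation: convert each letter to uppercase
Mapping: 'e'->'E', 'r'->'R', 'j'->'J', 'd'->'D', 'n'->'N', 'o'->'O', 'd'->'D'
Result: ERJDNOD


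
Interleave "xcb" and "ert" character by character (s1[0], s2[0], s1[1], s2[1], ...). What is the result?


String 1: 'xcb'
String 2: 'ert'
Operation: alternate characters
Pairs: 'x'+'e', 'c'+'r', 'b'+'t'
Result: xecrbt


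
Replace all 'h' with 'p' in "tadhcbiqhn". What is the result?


Input string: 'tadhcbiqhn'
Operation: replace 'h' with 'p'
Positions of 'h': 3, 8
After replacement: tadpcbiqpn


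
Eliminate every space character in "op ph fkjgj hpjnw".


Input string: 'op ph fkjgj hpjnw'
Operation: remove all spaces
Words: 'op', 'ph', 'fkjgj', 'hpjnw'
Join without spaces: opphfkjgjhpjnw


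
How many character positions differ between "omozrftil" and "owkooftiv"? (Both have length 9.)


String 1: 'omozrftil'
String 2: 'owkooftiv'
Compare each position: pos 0: 'o'=='o', pos 1: 'm'!='w', pos 2: 'o'!='k', pos 3: 'z'!='o', pos 4: 'r'!='o', pos 5: 'f'=='f', pos 6: 't'=='t', pos 7: 'i'=='i', pos 8: 'l'!='v'
Differing positions: 5
Hamming distance: 5


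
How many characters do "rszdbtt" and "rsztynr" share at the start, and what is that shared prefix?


String 1: 'rszdbtt'
String 2: 'rsztynr'
Compare position by position:
pos 0: 'r' vs 'r' match
pos 1: 's' vs 's' match
pos 2: 'z' vs 'z' match
pos 3: 'd' vs 't' differ -> stop
Longest common prefix: "rsz" (length 3)


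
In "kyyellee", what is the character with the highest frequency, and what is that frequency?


Input: 'kyyellee'
Operation: tally each character
Counts: 'e':3, 'k':1, 'l':2, 'y':2
Maximum: 'e' appears 3 times


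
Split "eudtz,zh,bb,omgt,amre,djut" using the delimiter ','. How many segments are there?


Input string: 'eudtz,zh,bb,omgt,amre,djut'
Delimiter: ','
Split result: 'eudtz', 'zh', 'bb', 'omgt', 'amre', 'djut'
Number of parts: 6


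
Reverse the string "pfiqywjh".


Input string: 'pfiqywjh'
Operation: reverse character order
Original order: 'p' -> 'f' -> 'i' -> 'q' -> 'y' -> 'w' -> 'j' -> 'h'
Reversed order: 'h' -> 'j' -> 'w' -> 'y' -> 'q' -> 'i' -> 'f' -> 'p'
Result: hjwyqifp


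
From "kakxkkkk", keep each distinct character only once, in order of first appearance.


Input: 'kakxkkkk'
Operation: keep first occurrence of each character
Scan: s[0]='k' new -> keep; s[1]='a' new -> keep; s[2]='k' seen -> skip; s[3]='x' new -> keep; s[4]='k' seen -> skip; s[5]='k' seen -> skip; s[6]='k' seen -> skip; s[7]='k' seen -> skip
Result: kax


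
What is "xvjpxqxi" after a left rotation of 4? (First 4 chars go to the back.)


Input: 'xvjpxqxi', shift = 4
Operation: split at index 4 and swap parts
Front part s[0:4] = 'xvjp'
Back part s[4:] = 'xqxi'
Rotated = back + front = 'xqxi' + 'xvjp'
Result: xqxixvjp


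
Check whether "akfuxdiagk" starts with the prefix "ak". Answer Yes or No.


Input string: 'akfuxdiagk'
Prefix to check: 'ak'
First 2 characters of input: 'ak'
Match: True
Result: Yes


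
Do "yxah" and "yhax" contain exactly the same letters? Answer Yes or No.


String 1: 'yxah' -> sorted: 'ahxy'
String 2: 'yhax' -> sorted: 'ahxy'
Compare sorted forms: 'ahxy' == 'ahxy'
Anagram: Yes


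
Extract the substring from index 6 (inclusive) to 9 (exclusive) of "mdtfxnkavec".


Input string: 'mdtfxnkavec'
Operation: slice [6:9]
Extract characters: s[6]='k', s[7]='a', s[8]='v'
Result: kav


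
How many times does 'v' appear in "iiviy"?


Input string: 'iiviy'
Target character: 'v'
Scan each position: s[2]='v'
Matches found at indices: 2
Total: 1


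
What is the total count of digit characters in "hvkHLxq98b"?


Input string: 'hvkHLxq98b'
Operation: count digit characters (0-9)
Scan: 'h', 'v', 'k', 'H', 'L', 'x', 'q', '9'(digit), '8'(digit), 'b'
Digits found: 2
Result: 2


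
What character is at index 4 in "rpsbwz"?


Input string: 'rpsbwz'
Operation: get character at index 4
Index mapping: s[0]='r', s[1]='p', s[2]='s', s[3]='b', s[4]='w'
Result: 'w'


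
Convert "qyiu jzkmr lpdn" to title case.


Input string: 'qyiu jzkmr lpdn'
Operation: capitalize first letter of each word
Word transformations: 'qyiu'->'Qyiu', 'jzkmr'->'Jzkmr', 'lpdn'->'Lpdn'
Result: Qyiu Jzkmr Lpdn


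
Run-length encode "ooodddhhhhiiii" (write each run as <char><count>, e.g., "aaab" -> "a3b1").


Input: 'ooodddhhhhiiii'
Operation: identify consecutive runs
Runs: 'ooo' -> o3, 'ddd' -> d3, 'hhhh' -> h4, 'iiii' -> i4
Encoded: o3d3h4i4


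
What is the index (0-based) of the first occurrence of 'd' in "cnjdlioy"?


Input string: 'cnjdlioy'
Target: 'd'
Scanning left to right: s[0]='c', s[1]='n', s[2]='j', s[3]='d'
First match at index: 3


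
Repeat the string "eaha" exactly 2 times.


Input string: 'eaha'
Operation: repeat 2 times
Concatenation: 'eaha' + 'eaha'
Result: eahaeaha


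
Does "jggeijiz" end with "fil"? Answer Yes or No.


Input string: 'jggeijiz'
Suffix to check: 'fil'
Last 3 characters of input: 'jiz'
Match: False
Result: No


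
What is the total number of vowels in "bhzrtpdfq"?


Input string: 'bhzrtpdfq'
Operation: count vowels (a, e, i, o, u)
Scan: s[0]='b', s[1]='h', s[2]='z', s[3]='r', s[4]='t', s[5]='p', s[6]='d', s[7]='f', s[8]='q'
Vowels found: 0
Result: 0


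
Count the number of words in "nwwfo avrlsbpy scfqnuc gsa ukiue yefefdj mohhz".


Input string: 'nwwfo avrlsbpy scfqnuc gsa ukiue yefefdj mohhz'
Operation: split by spaces
Words found: 'nwwfo', 'avrlsbpy', 'scfqnuc', 'gsa', 'ukiue', 'yefefdj', 'mohhz'
Word count: 7


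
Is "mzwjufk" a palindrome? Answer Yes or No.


Input string: 'mzwjufk'
Reversed: 'kfujwzm'
Compare pairs: s[0]='m' vs s[6]='k' (mismatch), s[1]='z' vs s[5]='f' (mismatch), s[2]='w' vs s[4]='u' (mismatch)
Palindrome: No


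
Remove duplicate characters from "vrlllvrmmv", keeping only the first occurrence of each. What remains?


Input: 'vrlllvrmmv'
Operation: keep first occurrence of each character
Scan: s[0]='v' new -> keep; s[1]='r' new -> keep; s[2]='l' new -> keep; s[3]='l' seen -> skip; s[4]='l' seen -> skip; s[5]='v' seen -> skip; s[6]='r' seen -> skip; s[7]='m' new -> keep; s[8]='m' seen -> skip; s[9]='v' seen -> skip
Result: vrlm


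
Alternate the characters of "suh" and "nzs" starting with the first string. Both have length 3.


String 1: 'suh'
String 2: 'nzs'
Operation: alternate characters
Pairs: 's'+'n', 'u'+'z', 'h'+'s'
Result: snuzhs


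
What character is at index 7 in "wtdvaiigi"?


Input string: 'wtdvaiigi'
Operation: get character at index 7
Index mapping: s[0]='w', s[1]='t', s[2]='d', s[3]='v', s[4]='a', s[5]='i', s[6]='i', s[7]='g'
Result: 'g'


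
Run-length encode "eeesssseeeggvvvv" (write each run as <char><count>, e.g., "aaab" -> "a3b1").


Input: 'eeesssseeeggvvvv'
Operation: identify consecutive runs
Runs: 'eee' -> e3, 'ssss' -> s4, 'eee' -> e3, 'gg' -> g2, 'vvvv' -> v4
Encoded: e3s4e3g2v4


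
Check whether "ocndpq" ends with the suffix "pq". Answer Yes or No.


Input string: 'ocndpq'
Suffix to check: 'pq'
Last 2 characters of input: 'pq'
Match: True
Result: Yes


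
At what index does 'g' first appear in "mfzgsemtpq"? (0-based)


Input string: 'mfzgsemtpq'
Target: 'g'
Scanning left to right: s[0]='m', s[1]='f', s[2]='z', s[3]='g'
First match at index: 3


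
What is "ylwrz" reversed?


Input string: 'ylwrz'
Operation: reverse character order
Original order: 'y' -> 'l' -> 'w' -> 'r' -> 'z'
Reversed order: 'z' -> 'r' -> 'w' -> 'l' -> 'y'
Result: zrwly


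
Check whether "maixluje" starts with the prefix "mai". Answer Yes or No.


Input string: 'maixluje'
Prefix to check: 'mai'
First 3 characters of input: 'mai'
Match: True
Result: Yes


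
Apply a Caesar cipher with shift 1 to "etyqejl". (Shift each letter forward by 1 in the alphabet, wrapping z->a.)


Input: 'etyqejl', shift = 1
Operation: for each letter, (position + 1) mod 26
Mapping: 'e'(4+1=5)->'f', 't'(19+1=20)->'u', 'y'(24+1=25)->'z', 'q'(16+1=17)->'r', 'e'(4+1=5)->'f', 'j'(9+1=10)->'k', 'l'(11+1=12)->'m'
Result: fuzrfkm


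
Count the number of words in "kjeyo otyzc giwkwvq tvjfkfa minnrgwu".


Input string: 'kjeyo otyzc giwkwvq tvjfkfa minnrgwu'
Operation: split by spaces
Words found: 'kjeyo', 'otyzc', 'giwkwvq', 'tvjfkfa', 'minnrgwu'
Word count: 5


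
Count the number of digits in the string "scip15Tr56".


Input string: 'scip15Tr56'
Operation: count digit characters (0-9)
Scan: 's', 'c', 'i', 'p', '1'(digit), '5'(digit), 'T', 'r', '5'(digit), '6'(digit)
Digits found: 4
Result: 4


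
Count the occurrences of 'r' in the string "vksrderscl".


Input string: 'vksrderscl'
Target character: 'r'
Scan each position: s[3]='r', s[6]='r'
Matches found at indices: 3, 6
Total: 2


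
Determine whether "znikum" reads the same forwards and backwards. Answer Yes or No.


Input string: 'znikum'
Reversed: 'mukinz'
Compare pairs: s[0]='z' vs s[5]='m' (mismatch), s[1]='n' vs s[4]='u' (mismatch), s[2]='i' vs s[3]='k' (mismatch)
Palindrome: No


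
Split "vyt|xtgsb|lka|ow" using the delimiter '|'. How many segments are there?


Input string: 'vyt|xtgsb|lka|ow'
Delimiter: '|'
Split result: 'vyt', 'xtgsb', 'lka', 'ow'
Number of parts: 4


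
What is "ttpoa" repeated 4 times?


Input string: 'ttpoa'
Operation: repeat 4 times
Concatenation: 'ttpoa' + 'ttpoa' + 'ttpoa' + 'ttpoa'
Result: ttpoattpoattpoattpoa


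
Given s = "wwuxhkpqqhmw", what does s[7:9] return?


Input string: 'wwuxhkpqqhmw'
Operation: slice [7:9]
Extract characters: s[7]='q', s[8]='q'
Result: qq


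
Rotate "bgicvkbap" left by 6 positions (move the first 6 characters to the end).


Input: 'bgicvkbap', shift = 6
Operation: split at index 6 and swap parts
Front part s[0:6] = 'bgicvk'
Back part s[6:] = 'bap'
Rotated = back + front = 'bap' + 'bgicvk'
Result: bapbgicvk


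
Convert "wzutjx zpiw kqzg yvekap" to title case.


Input string: 'wzutjx zpiw kqzg yvekap'
Operation: capitalize first letter of each word
Word transformations: 'wzutjx'->'Wzutjx', 'zpiw'->'Zpiw', 'kqzg'->'Kqzg', 'yvekap'->'Yvekap'
Result: Wzutjx Zpiw Kqzg Yvekap


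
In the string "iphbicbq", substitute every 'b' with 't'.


Input string: 'iphbicbq'
Operation: replace 'b' with 't'
Positions of 'b': 3, 6
After replacement: iphtictq


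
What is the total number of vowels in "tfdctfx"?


Input string: 'tfdctfx'
Operation: count vowels (a, e, i, o, u)
Scan: s[0]='t', s[1]='f', s[2]='d', s[3]='c', s[4]='t', s[5]='f', s[6]='x'
Vowels found: 0
Result: 0


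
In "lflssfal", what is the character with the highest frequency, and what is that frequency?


Input: 'lflssfal'
Operation: tally each character
Counts: 'a':1, 'f':2, 'l':3, 's':2
Maximum: 'l' appears 3 times


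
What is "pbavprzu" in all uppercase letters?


Input string: 'pbavprzu'
Operation: convert each letter to uppercase
Mapping: 'p'->'P', 'b'->'B', 'a'->'A', 'v'->'V', 'p'->'P', 'r'->'R', 'z'->'Z', 'u'->'U'
Result: PBAVPRZU


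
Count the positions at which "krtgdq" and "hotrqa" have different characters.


String 1: 'krtgdq'
String 2: 'hotrqa'
Compare each position: pos 0: 'k'!='h', pos 1: 'r'!='o', pos 2: 't'=='t', pos 3: 'g'!='r', pos 4: 'd'!='q', pos 5: 'q'!='a'
Differing positions: 5
Hamming distance: 5


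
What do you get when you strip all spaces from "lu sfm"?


Input string: 'lu sfm'
Operation: remove all spaces
Words: 'lu', 'sfm'
Join without spaces: lusfm


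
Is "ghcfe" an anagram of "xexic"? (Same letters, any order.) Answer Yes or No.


String 1: 'xexic' -> sorted: 'ceixx'
String 2: 'ghcfe' -> sorted: 'cefgh'
Compare sorted forms: 'ceixx' != 'cefgh'
Anagram: No


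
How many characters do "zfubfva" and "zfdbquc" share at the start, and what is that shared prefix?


String 1: 'zfubfva'
String 2: 'zfdbquc'
Compare position by position:
pos 0: 'z' vs 'z' match
pos 1: 'f' vs 'f' match
pos 2: 'u' vs 'd' differ -> stop
Longest common prefix: "zf" (length 2)


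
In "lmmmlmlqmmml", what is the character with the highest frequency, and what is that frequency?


Input: 'lmmmlmlqmmml'
Operation: tally each character
Counts: 'l':4, 'm':7, 'q':1
Maximum: 'm' appears 7 times


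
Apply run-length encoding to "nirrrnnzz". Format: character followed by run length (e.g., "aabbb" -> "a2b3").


Input: 'nirrrnnzz'
Operation: identify consecutive runs
Runs: 'n' -> n1, 'i' -> i1, 'rrr' -> r3, 'nn' -> n2, 'zz' -> z2
Encoded: n1i1r3n2z2


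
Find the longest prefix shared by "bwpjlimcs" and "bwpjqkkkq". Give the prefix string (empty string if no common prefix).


String 1: 'bwpjlimcs'
String 2: 'bwpjqkkkq'
Compare position by position:
pos 0: 'b' vs 'b' match
pos 1: 'w' vs 'w' match
pos 2: 'p' vs 'p' match
pos 3: 'j' vs 'j' match
pos 4: 'l' vs 'q' differ -> stop
Longest common prefix: "bwpj" (length 4)


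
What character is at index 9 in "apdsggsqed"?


Input string: 'apdsggsqed'
Operation: get character at index 9
Index mapping: s[0]='a', s[1]='p', s[2]='d', s[3]='s', s[4]='g', s[5]='g', s[6]='s', s[7]='q', s[8]='e', s[9]='d'
Result: 'd'


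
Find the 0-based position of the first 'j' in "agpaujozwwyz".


Input string: 'agpaujozwwyz'
Target: 'j'
Scanning left to right: s[0]='a', s[1]='g', s[2]='p', s[3]='a', s[4]='u', s[5]='j'
First match at index: 5


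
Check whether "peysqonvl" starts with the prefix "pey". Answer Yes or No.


Input string: 'peysqonvl'
Prefix to check: 'pey'
First 3 characters of input: 'pey'
Match: True
Result: Yes


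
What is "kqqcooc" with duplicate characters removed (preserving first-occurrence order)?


Input: 'kqqcooc'
Operation: keep first occurrence of each character
Scan: s[0]='k' new -> keep; s[1]='q' new -> keep; s[2]='q' seen -> skip; s[3]='c' new -> keep; s[4]='o' new -> keep; s[5]='o' seen -> skip; s[6]='c' seen -> skip
Result: kqco


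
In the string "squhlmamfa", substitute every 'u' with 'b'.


Input string: 'squhlmamfa'
Operation: replace 'u' with 'b'
Positions of 'u': 2
After replacement: sqbhlmamfa


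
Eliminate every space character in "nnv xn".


Input string: 'nnv xn'
Operation: remove all spaces
Words: 'nnv', 'xn'
Join without spaces: nnvxn


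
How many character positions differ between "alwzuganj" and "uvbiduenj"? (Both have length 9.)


String 1: 'alwzuganj'
String 2: 'uvbiduenj'
Compare each position: pos 0: 'a'!='u', pos 1: 'l'!='v', pos 2: 'w'!='b', pos 3: 'z'!='i', pos 4: 'u'!='d', pos 5: 'g'!='u', pos 6: 'a'!='e', pos 7: 'n'=='n', pos 8: 'j'=='j'
Differing positions: 7
Hamming distance: 7


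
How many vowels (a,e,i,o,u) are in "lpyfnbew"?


Input string: 'lpyfnbew'
Operation: count vowels (a, e, i, o, u)
Scan: s[0]='l', s[1]='p', s[2]='y', s[3]='f', s[4]='n', s[5]='b', s[6]='e' (vowel), s[7]='w'
Vowels found: 1
Result: 1


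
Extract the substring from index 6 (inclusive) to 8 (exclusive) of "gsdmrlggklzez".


Input string: 'gsdmrlggklzez'
Operation: slice [6:8]
Extract characters: s[6]='g', s[7]='g'
Result: gg


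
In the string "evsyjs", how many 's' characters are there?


Input string: 'evsyjs'
Target character: 's'
Scan each position: s[2]='s', s[5]='s'
Matches found at indices: 2, 5
Total: 2


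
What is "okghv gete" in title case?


Input string: 'okghv gete'
Operation: capitalize first letter of each word
Word transformations: 'okghv'->'Okghv', 'gete'->'Gete'
Result: Okghv Gete


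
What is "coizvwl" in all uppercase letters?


Input string: 'coizvwl'
Operation: convert each letter to uppercase
Mapping: 'c'->'C', 'o'->'O', 'i'->'I', 'z'->'Z', 'v'->'V', 'w'->'W', 'l'->'L'
Result: COIZVWL


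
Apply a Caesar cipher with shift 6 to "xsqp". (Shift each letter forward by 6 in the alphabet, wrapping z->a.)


Input: 'xsqp', shift = 6
Operation: for each letter, (position + 6) mod 26
Mapping: 'x'(23+6=29, 29 mod 26=3)->'d', 's'(18+6=24)->'y', 'q'(16+6=22)->'w', 'p'(15+6=21)->'v'
Result: dywv


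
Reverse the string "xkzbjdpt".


Input string: 'xkzbjdpt'
Operation: reverse character order
Original order: 'x' -> 'k' -> 'z' -> 'b' -> 'j' -> 'd' -> 'p' -> 't'
Reversed order: 't' -> 'p' -> 'd' -> 'j' -> 'b' -> 'z' -> 'k' -> 'x'
Result: tpdjbzkx


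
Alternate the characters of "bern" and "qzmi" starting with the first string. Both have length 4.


String 1: 'bern'
String 2: 'qzmi'
Operation: alternate characters
Pairs: 'b'+'q', 'e'+'z', 'r'+'m', 'n'+'i'
Result: bqezrmni


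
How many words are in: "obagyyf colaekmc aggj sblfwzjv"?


Input string: 'obagyyf colaekmc aggj sblfwzjv'
Operation: split by spaces
Words found: 'obagyyf', 'colaekmc', 'aggj', 'sblfwzjv'
Word count: 4


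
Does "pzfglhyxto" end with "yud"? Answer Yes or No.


Input string: 'pzfglhyxto'
Suffix to check: 'yud'
Last 3 characters of input: 'xto'
Match: False
Result: No


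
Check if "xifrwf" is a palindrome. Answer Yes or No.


Input string: 'xifrwf'
Reversed: 'fwrfix'
Compare pairs: s[0]='x' vs s[5]='f' (mismatch), s[1]='i' vs s[4]='w' (mismatch), s[2]='f' vs s[3]='r' (mismatch)
Palindrome: No


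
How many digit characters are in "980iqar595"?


Input string: '980iqar595'
Operation: count digit characters (0-9)
Scan: '9'(digit), '8'(digit), '0'(digit), 'i', 'q', 'a', 'r', '5'(digit), '9'(digit), '5'(digit)
Digits found: 6
Result: 6


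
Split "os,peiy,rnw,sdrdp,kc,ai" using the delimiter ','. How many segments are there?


Input string: 'os,peiy,rnw,sdrdp,kc,ai'
Delimiter: ','
Split result: 'os', 'peiy', 'rnw', 'sdrdp', 'kc', 'ai'
Number of parts: 6


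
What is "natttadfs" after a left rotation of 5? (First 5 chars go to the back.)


Input: 'natttadfs', shift = 5
Operation: split at index 5 and swap parts
Front part s[0:5] = 'nattt'
Back part s[5:] = 'adfs'
Rotated = back + front = 'adfs' + 'nattt'
Result: adfsnattt


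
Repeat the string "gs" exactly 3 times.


Input string: 'gs'
Operation: repeat 3 times
Concatenation: 'gs' + 'gs' + 'gs'
Result: gsgsgs


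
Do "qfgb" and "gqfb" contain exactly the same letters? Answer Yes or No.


String 1: 'qfgb' -> sorted: 'bfgq'
String 2: 'gqfb' -> sorted: 'bfgq'
Compare sorted forms: 'bfgq' == 'bfgq'
Anagram: Yes


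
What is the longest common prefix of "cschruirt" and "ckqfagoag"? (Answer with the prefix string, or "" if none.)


String 1: 'cschruirt'
String 2: 'ckqfagoag'
Compare position by position:
pos 0: 'c' vs 'c' match
pos 1: 's' vs 'k' differ -> stop
Longest common prefix: "c" (length 1)


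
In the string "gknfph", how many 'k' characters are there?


Input string: 'gknfph'
Target character: 'k'
Scan each position: s[1]='k'
Matches found at indices: 1
Total: 1


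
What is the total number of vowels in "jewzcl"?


Input string: 'jewzcl'
Operation: count vowels (a, e, i, o, u)
Scan: s[0]='j', s[1]='e' (vowel), s[2]='w', s[3]='z', s[4]='c', s[5]='l'
Vowels found: 1
Result: 1


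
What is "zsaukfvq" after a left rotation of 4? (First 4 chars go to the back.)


Input: 'zsaukfvq', shift = 4
Operation: split at index 4 and swap parts
Front part s[0:4] = 'zsau'
Back part s[4:] = 'kfvq'
Rotated = back + front = 'kfvq' + 'zsau'
Result: kfvqzsau


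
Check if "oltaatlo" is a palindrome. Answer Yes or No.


Input string: 'oltaatlo'
Reversed: 'oltaatlo'
Compare pairs: s[0]='o' vs s[7]='o' (match), s[1]='l' vs s[6]='l' (match), s[2]='t' vs s[5]='t' (match), s[3]='a' vs s[4]='a' (match)
Palindrome: Yes


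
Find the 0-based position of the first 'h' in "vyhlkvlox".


Input string: 'vyhlkvlox'
Target: 'h'
Scanning left to right: s[0]='v', s[1]='y', s[2]='h'
First match at index: 2


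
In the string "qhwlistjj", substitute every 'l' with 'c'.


Input string: 'qhwlistjj'
Operation: replace 'l' with 'c'
Positions of 'l': 3
After replacement: qhwcistjj


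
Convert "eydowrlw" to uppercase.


Input string: 'eydowrlw'
Operation: convert each letter to uppercase
Mapping: 'e'->'E', 'y'->'Y', 'd'->'D', 'o'->'O', 'w'->'W', 'r'->'R', 'l'->'L', 'w'->'W'
Result: EYDOWRLW


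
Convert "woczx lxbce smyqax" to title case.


Input string: 'woczx lxbce smyqax'
Operation: capitalize first letter of each word
Word transformations: 'woczx'->'Woczx', 'lxbce'->'Lxbce', 'smyqax'->'Smyqax'
Result: Woczx Lxbce Smyqax


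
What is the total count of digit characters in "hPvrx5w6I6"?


Input string: 'hPvrx5w6I6'
Operation: count digit characters (0-9)
Scan: 'h', 'P', 'v', 'r', 'x', '5'(digit), 'w', '6'(digit), 'I', '6'(digit)
Digits found: 3
Result: 3


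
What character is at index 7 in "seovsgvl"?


Input string: 'seovsgvl'
Operation: get character at index 7
Index mapping: s[0]='s', s[1]='e', s[2]='o', s[3]='v', s[4]='s', s[5]='g', s[6]='v', s[7]='l'
Result: 'l'


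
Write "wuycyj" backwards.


Input string: 'wuycyj'
Operation: reverse character order
Original order: 'w' -> 'u' -> 'y' -> 'c' -> 'y' -> 'j'
Reversed order: 'j' -> 'y' -> 'c' -> 'y' -> 'u' -> 'w'
Result: jycyuw


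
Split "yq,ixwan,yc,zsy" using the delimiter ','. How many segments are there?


Input string: 'yq,ixwan,yc,zsy'
Delimiter: ','
Split result: 'yq', 'ixwan', 'yc', 'zsy'
Number of parts: 4


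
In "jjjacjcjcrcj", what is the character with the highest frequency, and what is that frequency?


Input: 'jjjacjcjcrcj'
Operation: tally each character
Counts: 'a':1, 'c':4, 'j':6, 'r':1
Maximum: 'j' appears 6 times


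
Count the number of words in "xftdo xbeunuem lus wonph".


Input string: 'xftdo xbeunuem lus wonph'
Operation: split by spaces
Words found: 'xftdo', 'xbeunuem', 'lus', 'wonph'
Word count: 4
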